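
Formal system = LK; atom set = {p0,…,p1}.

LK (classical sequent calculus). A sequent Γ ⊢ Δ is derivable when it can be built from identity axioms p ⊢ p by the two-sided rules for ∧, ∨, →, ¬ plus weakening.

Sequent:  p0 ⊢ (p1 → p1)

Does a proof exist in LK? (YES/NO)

Derivation (root first):
[WL] p0 ⊢ (p1 → p1)
  [→R]  ⊢ (p1 → p1)
    [Ax] p1 ⊢ p1

Result: YES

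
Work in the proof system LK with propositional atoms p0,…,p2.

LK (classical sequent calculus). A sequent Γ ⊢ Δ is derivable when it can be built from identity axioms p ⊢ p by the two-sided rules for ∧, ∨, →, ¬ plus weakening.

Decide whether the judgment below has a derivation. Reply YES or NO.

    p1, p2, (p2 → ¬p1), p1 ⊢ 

Derivation (root first):
[WL] p1, p2, (p2 → ¬p1), p1 ⊢ 
  [→L] p1, p2, (p2 → ¬p1) ⊢ 
    [Ax] p2 ⊢ p2
    [¬L] p1, ¬p1 ⊢ 
      [Ax] p1 ⊢ p1

Result: YES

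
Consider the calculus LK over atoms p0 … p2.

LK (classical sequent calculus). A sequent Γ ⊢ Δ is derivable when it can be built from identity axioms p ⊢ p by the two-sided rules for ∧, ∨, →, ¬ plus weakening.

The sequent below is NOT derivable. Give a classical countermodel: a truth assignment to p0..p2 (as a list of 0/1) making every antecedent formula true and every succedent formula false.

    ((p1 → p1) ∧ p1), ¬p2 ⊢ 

Search for a countermodel by truth-table:
  v=000: Γ:[((p1 → p1) ∧ p1)=F, ¬p2=T] Δ:[] refutes=False
  v=001: Γ:[((p1 → p1) ∧ p1)=F, ¬p2=F] Δ:[] refutes=False
  v=010: Γ:[((p1 → p1) ∧ p1)=T, ¬p2=T] Δ:[] refutes=True  ← countermodel

Result: [0, 1, 0]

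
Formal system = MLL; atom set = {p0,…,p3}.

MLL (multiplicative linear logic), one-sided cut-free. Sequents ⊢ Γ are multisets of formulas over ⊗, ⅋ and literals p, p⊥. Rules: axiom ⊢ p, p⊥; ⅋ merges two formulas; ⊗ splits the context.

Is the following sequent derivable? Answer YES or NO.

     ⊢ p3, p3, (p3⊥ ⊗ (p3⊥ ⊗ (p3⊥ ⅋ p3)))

Derivation (root first):
[⊗]  ⊢ p3, p3, (p3⊥ ⊗ (p3⊥ ⊗ (p3⊥ ⅋ p3)))
  [Ax]  ⊢ p3, p3⊥
  [⊗]  ⊢ p3, (p3⊥ ⊗ (p3⊥ ⅋ p3))
    [Ax]  ⊢ p3, p3⊥
    [⅋]  ⊢ (p3⊥ ⅋ p3)
      [Ax]  ⊢ p3, p3⊥

Result: YES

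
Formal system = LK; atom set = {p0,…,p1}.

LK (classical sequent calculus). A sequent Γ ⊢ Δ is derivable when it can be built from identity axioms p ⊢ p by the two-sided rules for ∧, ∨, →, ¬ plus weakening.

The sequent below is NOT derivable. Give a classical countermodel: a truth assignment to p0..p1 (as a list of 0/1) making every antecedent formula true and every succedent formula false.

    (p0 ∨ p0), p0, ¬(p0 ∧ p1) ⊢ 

Search for a countermodel by truth-table:
  v=00: Γ:[(p0 ∨ p0)=F, p0=F, ¬(p0 ∧ p1)=T] Δ:[] refutes=False
  v=01: Γ:[(p0 ∨ p0)=F, p0=F, ¬(p0 ∧ p1)=T] Δ:[] refutes=False
  v=10: Γ:[(p0 ∨ p0)=T, p0=T, ¬(p0 ∧ p1)=T] Δ:[] refutes=True  ← countermodel

Result: [1, 0]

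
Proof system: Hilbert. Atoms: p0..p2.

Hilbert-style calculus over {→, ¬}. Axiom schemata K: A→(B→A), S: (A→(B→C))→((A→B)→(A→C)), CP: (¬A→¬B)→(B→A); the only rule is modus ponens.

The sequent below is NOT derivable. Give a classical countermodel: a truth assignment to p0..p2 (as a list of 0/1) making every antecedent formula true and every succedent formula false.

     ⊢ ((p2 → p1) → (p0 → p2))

Truth-table refutation:
  v=000: Γ:[] Δ:[((p2 → p1) → (p0 → p2))=T] refutes=False
  v=001: Γ:[] Δ:[((p2 → p1) → (p0 → p2))=T] refutes=False
  v=010: Γ:[] Δ:[((p2 → p1) → (p0 → p2))=T] refutes=False
  v=011: Γ:[] Δ:[((p2 → p1) → (p0 → p2))=T] refutes=False
  v=100: Γ:[] Δ:[((p2 → p1) → (p0 → p2))=F] refutes=True  ← countermodel

Result: [1, 0, 0]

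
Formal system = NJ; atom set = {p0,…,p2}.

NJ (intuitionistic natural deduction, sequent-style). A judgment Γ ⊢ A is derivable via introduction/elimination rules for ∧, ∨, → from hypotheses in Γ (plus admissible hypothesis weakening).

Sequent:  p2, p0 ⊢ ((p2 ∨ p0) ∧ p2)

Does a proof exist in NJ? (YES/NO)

Derivation trace:
[∧I] p2, p0 ⊢ ((p2 ∨ p0) ∧ p2)
  [∨I₂] p0 ⊢ (p2 ∨ p0)
    [Ax] p0 ⊢ p0
  [Ax] p2 ⊢ p2

Result: YES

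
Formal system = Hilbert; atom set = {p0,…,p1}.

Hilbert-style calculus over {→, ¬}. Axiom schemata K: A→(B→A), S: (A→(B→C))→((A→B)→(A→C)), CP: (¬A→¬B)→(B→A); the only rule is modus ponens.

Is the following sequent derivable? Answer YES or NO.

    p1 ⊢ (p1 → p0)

Truth-table refutation:
  v=00: Γ:[p1=F] Δ:[(p1 → p0)=T] refutes=False
  v=01: Γ:[p1=T] Δ:[(p1 → p0)=F] refutes=True  ← countermodel

Result: NO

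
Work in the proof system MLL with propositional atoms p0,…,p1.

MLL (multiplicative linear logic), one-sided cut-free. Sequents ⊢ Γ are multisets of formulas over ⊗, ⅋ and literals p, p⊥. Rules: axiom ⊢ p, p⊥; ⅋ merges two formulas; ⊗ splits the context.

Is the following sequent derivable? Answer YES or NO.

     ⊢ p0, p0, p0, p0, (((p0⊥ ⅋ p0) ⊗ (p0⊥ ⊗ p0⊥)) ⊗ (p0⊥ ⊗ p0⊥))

Derivation (root first):
[⊗]  ⊢ p0, p0, p0, p0, (((p0⊥ ⅋ p0) ⊗ (p0⊥ ⊗ p0⊥)) ⊗ (p0⊥ ⊗ p0⊥))
  [⊗]  ⊢ p0, p0, ((p0⊥ ⅋ p0) ⊗ (p0⊥ ⊗ p0⊥))
    [⅋]  ⊢ (p0⊥ ⅋ p0)
      [Ax]  ⊢ p0, p0⊥
    [⊗]  ⊢ p0, p0, (p0⊥ ⊗ p0⊥)
      [Ax]  ⊢ p0, p0⊥
      [Ax]  ⊢ p0, p0⊥
  [⊗]  ⊢ p0, p0, (p0⊥ ⊗ p0⊥)
    [Ax]  ⊢ p0, p0⊥
    [Ax]  ⊢ p0, p0⊥

Result: YES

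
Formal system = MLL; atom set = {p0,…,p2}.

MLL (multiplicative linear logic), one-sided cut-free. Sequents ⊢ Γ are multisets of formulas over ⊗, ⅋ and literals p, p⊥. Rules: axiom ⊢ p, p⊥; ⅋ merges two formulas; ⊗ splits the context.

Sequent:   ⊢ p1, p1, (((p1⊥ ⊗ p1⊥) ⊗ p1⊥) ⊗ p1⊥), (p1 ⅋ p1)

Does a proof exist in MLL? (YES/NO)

Derivation trace:
[⅋]  ⊢ p1, p1, (((p1⊥ ⊗ p1⊥) ⊗ p1⊥) ⊗ p1⊥), (p1 ⅋ p1)
  [⊗]  ⊢ p1, p1, p1, p1, (((p1⊥ ⊗ p1⊥) ⊗ p1⊥) ⊗ p1⊥)
    [⊗]  ⊢ p1, p1, p1, ((p1⊥ ⊗ p1⊥) ⊗ p1⊥)
      [⊗]  ⊢ p1, p1, (p1⊥ ⊗ p1⊥)
        [Ax]  ⊢ p1, p1⊥
        [Ax]  ⊢ p1, p1⊥
      [Ax]  ⊢ p1, p1⊥
    [Ax]  ⊢ p1, p1⊥

Result: YES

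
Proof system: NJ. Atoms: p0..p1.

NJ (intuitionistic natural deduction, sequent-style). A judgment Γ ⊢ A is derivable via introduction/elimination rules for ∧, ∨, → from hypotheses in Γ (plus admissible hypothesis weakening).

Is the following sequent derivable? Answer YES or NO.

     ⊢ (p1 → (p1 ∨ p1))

Derivation trace:
[→I]  ⊢ (p1 → (p1 ∨ p1))
  [∨I₁] p1 ⊢ (p1 ∨ p1)
    [Ax] p1 ⊢ p1

Result: YES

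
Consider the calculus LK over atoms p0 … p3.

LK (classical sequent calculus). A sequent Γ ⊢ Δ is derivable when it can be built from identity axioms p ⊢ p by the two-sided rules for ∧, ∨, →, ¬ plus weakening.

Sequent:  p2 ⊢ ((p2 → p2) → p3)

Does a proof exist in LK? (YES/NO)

Enumerate valuations to refute Γ ⊢ Δ:
  v=0000: Γ:[p2=F] Δ:[((p2 → p2) → p3)=F] refutes=False
  v=0001: Γ:[p2=F] Δ:[((p2 → p2) → p3)=T] refutes=False
  v=0010: Γ:[p2=T] Δ:[((p2 → p2) → p3)=F] refutes=True  ← countermodel

Result: NO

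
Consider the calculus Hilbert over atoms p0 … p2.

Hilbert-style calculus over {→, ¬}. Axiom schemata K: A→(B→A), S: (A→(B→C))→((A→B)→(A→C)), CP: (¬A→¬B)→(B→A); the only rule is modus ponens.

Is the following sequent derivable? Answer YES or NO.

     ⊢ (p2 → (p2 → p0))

Enumerate valuations to refute Γ ⊢ Δ:
  v=000: Γ:[] Δ:[(p2 → (p2 → p0))=T] refutes=False
  v=001: Γ:[] Δ:[(p2 → (p2 → p0))=F] refutes=True  ← countermodel

Result: NO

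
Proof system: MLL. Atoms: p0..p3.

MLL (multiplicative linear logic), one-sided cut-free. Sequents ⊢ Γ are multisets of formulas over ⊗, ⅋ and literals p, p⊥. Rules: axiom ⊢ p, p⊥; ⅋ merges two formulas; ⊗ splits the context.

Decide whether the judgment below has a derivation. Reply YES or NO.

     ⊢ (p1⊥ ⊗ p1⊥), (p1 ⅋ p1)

Derivation trace:
[⅋]  ⊢ (p1⊥ ⊗ p1⊥), (p1 ⅋ p1)
  [⊗]  ⊢ p1, p1, (p1⊥ ⊗ p1⊥)
    [Ax]  ⊢ p1, p1⊥
    [Ax]  ⊢ p1, p1⊥

Result: YES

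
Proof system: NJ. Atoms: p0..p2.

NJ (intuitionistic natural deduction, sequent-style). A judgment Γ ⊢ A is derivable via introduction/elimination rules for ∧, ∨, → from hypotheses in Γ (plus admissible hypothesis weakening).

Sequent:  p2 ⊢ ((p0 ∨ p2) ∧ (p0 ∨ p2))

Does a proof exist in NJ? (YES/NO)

Derivation (root first):
[∧I] p2 ⊢ ((p0 ∨ p2) ∧ (p0 ∨ p2))
  [∨I₂] p2 ⊢ (p0 ∨ p2)
    [Ax] p2 ⊢ p2
  [∨I₂] p2 ⊢ (p0 ∨ p2)
    [Ax] p2 ⊢ p2

Result: YES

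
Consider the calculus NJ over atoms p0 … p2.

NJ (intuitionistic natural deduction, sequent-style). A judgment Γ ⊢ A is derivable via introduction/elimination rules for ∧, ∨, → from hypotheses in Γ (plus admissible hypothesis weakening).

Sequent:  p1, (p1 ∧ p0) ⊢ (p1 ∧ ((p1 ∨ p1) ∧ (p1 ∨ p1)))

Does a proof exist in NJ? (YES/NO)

Derivation trace:
[∧I] p1, (p1 ∧ p0) ⊢ (p1 ∧ ((p1 ∨ p1) ∧ (p1 ∨ p1)))
  [Wk] p1, (p1 ∧ p0) ⊢ p1
    [Ax] p1 ⊢ p1
  [∧I] p1 ⊢ ((p1 ∨ p1) ∧ (p1 ∨ p1))
    [∨I₂] p1 ⊢ (p1 ∨ p1)
      [Ax] p1 ⊢ p1
    [∨I₂] p1 ⊢ (p1 ∨ p1)
      [Ax] p1 ⊢ p1

Result: YES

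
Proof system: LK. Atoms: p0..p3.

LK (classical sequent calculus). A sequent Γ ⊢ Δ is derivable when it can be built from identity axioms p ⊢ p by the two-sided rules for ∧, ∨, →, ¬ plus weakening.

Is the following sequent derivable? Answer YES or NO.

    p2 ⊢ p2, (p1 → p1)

Derivation trace:
[WL] p2 ⊢ p2, (p1 → p1)
  [→R]  ⊢ p2, (p1 → p1)
    [WR] p1 ⊢ p1, p2
      [Ax] p1 ⊢ p1

Result: YES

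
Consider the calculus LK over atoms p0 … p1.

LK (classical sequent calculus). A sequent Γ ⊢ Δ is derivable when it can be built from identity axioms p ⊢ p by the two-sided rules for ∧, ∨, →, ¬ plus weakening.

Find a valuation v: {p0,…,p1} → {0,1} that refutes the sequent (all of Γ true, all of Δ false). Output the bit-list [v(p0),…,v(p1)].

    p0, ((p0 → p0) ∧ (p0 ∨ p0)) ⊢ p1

Search for a countermodel by truth-table:
  v=00: Γ:[p0=F, ((p0 → p0) ∧ (p0 ∨ p0))=F] Δ:[p1=F] refutes=False
  v=01: Γ:[p0=F, ((p0 → p0) ∧ (p0 ∨ p0))=F] Δ:[p1=T] refutes=False
  v=10: Γ:[p0=T, ((p0 → p0) ∧ (p0 ∨ p0))=T] Δ:[p1=F] refutes=True  ← countermodel

Result: [1, 0]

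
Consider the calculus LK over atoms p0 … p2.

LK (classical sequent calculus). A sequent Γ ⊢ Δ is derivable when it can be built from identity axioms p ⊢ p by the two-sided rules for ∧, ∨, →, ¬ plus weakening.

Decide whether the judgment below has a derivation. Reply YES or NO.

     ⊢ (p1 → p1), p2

Derivation (root first):
[WR]  ⊢ (p1 → p1), p2
  [→R]  ⊢ (p1 → p1)
    [Ax] p1 ⊢ p1

Result: YES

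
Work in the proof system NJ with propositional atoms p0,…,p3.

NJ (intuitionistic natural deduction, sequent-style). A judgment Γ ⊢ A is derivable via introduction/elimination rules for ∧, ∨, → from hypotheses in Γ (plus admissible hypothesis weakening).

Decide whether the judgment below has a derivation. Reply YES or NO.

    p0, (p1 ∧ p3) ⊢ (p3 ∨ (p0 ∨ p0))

Derivation (root first):
[∨I₂] p0, (p1 ∧ p3) ⊢ (p3 ∨ (p0 ∨ p0))
  [∨I₁] p0, (p1 ∧ p3) ⊢ (p0 ∨ p0)
    [Wk] p0, (p1 ∧ p3) ⊢ p0
      [Ax] p0 ⊢ p0

Result: YES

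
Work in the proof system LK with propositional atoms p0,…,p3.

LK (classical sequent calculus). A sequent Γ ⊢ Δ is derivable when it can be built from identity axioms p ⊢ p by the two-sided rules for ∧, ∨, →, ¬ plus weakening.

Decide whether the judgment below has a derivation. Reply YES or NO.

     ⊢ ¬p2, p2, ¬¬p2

Proof tree:
[¬R]  ⊢ ¬p2, p2, ¬¬p2
  [WR] ¬p2 ⊢ ¬p2, p2
    [¬L] ¬p2 ⊢ ¬p2
      [¬R]  ⊢ p2, ¬p2
        [Ax] p2 ⊢ p2

Result: YES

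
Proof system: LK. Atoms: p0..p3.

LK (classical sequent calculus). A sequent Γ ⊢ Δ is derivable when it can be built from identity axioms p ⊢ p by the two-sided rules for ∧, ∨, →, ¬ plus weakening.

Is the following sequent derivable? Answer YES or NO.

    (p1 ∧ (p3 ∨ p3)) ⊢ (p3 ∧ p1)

Derivation (root first):
[∧L] (p1 ∧ (p3 ∨ p3)) ⊢ (p3 ∧ p1)
  [∨L] p1, (p3 ∨ p3) ⊢ (p3 ∧ p1)
    [∧R] p1, p3 ⊢ (p3 ∧ p1)
      [Ax] p3 ⊢ p3
      [Ax] p1 ⊢ p1
    [∧R] p1, p3 ⊢ (p3 ∧ p1)
      [Ax] p3 ⊢ p3
      [Ax] p1 ⊢ p1

Result: YES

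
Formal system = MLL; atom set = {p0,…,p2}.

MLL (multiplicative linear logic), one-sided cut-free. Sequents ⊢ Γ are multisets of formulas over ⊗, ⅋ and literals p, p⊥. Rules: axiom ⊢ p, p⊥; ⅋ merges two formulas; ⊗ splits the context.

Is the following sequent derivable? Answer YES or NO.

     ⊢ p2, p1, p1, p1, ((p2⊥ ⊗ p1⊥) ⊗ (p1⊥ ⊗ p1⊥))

Proof tree:
[⊗]  ⊢ p2, p1, p1, p1, ((p2⊥ ⊗ p1⊥) ⊗ (p1⊥ ⊗ p1⊥))
  [⊗]  ⊢ p2, p1, (p2⊥ ⊗ p1⊥)
    [Ax]  ⊢ p2, p2⊥
    [Ax]  ⊢ p1, p1⊥
  [⊗]  ⊢ p1, p1, (p1⊥ ⊗ p1⊥)
    [Ax]  ⊢ p1, p1⊥
    [Ax]  ⊢ p1, p1⊥

Result: YES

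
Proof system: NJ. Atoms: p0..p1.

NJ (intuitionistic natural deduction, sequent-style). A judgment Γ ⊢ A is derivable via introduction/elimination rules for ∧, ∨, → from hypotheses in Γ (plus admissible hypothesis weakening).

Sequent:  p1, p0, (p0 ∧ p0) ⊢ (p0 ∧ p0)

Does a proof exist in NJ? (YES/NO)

Derivation trace:
[Wk] p1, p0, (p0 ∧ p0) ⊢ (p0 ∧ p0)
  [∧I] p1, p0 ⊢ (p0 ∧ p0)
    [Wk] p0, p1 ⊢ p0
      [Ax] p0 ⊢ p0
    [Ax] p0 ⊢ p0

Result: YES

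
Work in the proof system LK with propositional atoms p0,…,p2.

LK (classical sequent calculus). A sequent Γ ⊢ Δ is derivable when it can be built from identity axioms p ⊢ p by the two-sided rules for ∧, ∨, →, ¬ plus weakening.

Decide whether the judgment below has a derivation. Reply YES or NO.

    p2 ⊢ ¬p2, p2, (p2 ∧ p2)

Proof tree:
[∧R] p2 ⊢ ¬p2, p2, (p2 ∧ p2)
  [WR]  ⊢ p2, ¬p2, p2
    [¬R]  ⊢ p2, ¬p2
      [Ax] p2 ⊢ p2
  [Ax] p2 ⊢ p2

Result: YES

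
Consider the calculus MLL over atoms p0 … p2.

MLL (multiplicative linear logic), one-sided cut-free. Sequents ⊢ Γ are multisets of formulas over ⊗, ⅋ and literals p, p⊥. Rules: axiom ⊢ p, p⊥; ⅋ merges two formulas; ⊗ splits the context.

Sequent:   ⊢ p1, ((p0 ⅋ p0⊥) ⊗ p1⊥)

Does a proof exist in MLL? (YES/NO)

Derivation (root first):
[⊗]  ⊢ p1, ((p0 ⅋ p0⊥) ⊗ p1⊥)
  [⅋]  ⊢ (p0 ⅋ p0⊥)
    [Ax]  ⊢ p0, p0⊥
  [Ax]  ⊢ p1, p1⊥

Result: YES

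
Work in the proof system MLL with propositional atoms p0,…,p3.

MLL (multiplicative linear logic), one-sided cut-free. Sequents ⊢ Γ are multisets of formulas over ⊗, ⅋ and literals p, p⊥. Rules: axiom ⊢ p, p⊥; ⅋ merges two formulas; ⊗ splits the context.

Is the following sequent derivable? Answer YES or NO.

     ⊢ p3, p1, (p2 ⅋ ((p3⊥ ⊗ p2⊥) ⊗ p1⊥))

Proof tree:
[⅋]  ⊢ p3, p1, (p2 ⅋ ((p3⊥ ⊗ p2⊥) ⊗ p1⊥))
  [⊗]  ⊢ p3, p2, p1, ((p3⊥ ⊗ p2⊥) ⊗ p1⊥)
    [⊗]  ⊢ p3, p2, (p3⊥ ⊗ p2⊥)
      [Ax]  ⊢ p3, p3⊥
      [Ax]  ⊢ p2, p2⊥
    [Ax]  ⊢ p1, p1⊥

Result: YES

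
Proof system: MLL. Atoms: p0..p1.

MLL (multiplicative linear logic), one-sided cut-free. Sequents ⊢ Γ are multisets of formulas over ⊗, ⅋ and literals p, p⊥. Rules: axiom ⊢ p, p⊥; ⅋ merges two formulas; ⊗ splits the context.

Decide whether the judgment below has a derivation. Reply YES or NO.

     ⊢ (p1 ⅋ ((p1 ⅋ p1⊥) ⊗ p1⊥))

Derivation (root first):
[⅋]  ⊢ (p1 ⅋ ((p1 ⅋ p1⊥) ⊗ p1⊥))
  [⊗]  ⊢ p1, ((p1 ⅋ p1⊥) ⊗ p1⊥)
    [⅋]  ⊢ (p1 ⅋ p1⊥)
      [Ax]  ⊢ p1, p1⊥
    [Ax]  ⊢ p1, p1⊥

Result: YES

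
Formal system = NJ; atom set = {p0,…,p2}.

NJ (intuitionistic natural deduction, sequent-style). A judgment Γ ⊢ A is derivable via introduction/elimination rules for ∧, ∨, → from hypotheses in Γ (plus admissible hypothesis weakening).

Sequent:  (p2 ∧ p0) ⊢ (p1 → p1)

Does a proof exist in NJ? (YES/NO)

Proof tree:
[Wk] (p2 ∧ p0) ⊢ (p1 → p1)
  [→I]  ⊢ (p1 → p1)
    [Ax] p1 ⊢ p1

Result: YES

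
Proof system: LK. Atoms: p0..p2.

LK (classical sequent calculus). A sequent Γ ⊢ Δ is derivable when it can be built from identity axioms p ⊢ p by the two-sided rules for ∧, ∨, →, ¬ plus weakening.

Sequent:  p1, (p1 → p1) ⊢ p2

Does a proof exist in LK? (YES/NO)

Truth-table refutation:
  v=000: Γ:[p1=F, (p1 → p1)=T] Δ:[p2=F] refutes=False
  v=001: Γ:[p1=F, (p1 → p1)=T] Δ:[p2=T] refutes=False
  v=010: Γ:[p1=T, (p1 → p1)=T] Δ:[p2=F] refutes=True  ← countermodel

Result: NO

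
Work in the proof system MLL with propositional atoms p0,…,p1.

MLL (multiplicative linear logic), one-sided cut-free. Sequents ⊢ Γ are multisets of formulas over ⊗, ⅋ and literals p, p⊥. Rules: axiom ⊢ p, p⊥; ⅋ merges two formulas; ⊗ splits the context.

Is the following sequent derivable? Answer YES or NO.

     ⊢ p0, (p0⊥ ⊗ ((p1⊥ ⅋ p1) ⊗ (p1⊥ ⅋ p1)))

Derivation (root first):
[⊗]  ⊢ p0, (p0⊥ ⊗ ((p1⊥ ⅋ p1) ⊗ (p1⊥ ⅋ p1)))
  [Ax]  ⊢ p0, p0⊥
  [⊗]  ⊢ ((p1⊥ ⅋ p1) ⊗ (p1⊥ ⅋ p1))
    [⅋]  ⊢ (p1⊥ ⅋ p1)
      [Ax]  ⊢ p1, p1⊥
    [⅋]  ⊢ (p1⊥ ⅋ p1)
      [Ax]  ⊢ p1, p1⊥

Result: YES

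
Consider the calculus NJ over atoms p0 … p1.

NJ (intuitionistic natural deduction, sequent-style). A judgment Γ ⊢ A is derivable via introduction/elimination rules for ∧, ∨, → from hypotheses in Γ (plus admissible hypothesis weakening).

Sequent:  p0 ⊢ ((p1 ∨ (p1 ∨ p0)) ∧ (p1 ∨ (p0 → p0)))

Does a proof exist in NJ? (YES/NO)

Derivation (root first):
[∧I] p0 ⊢ ((p1 ∨ (p1 ∨ p0)) ∧ (p1 ∨ (p0 → p0)))
  [∨I₂] p0 ⊢ (p1 ∨ (p1 ∨ p0))
    [∨I₂] p0 ⊢ (p1 ∨ p0)
      [Ax] p0 ⊢ p0
  [∨I₂]  ⊢ (p1 ∨ (p0 → p0))
    [→I]  ⊢ (p0 → p0)
      [Ax] p0 ⊢ p0

Result: YES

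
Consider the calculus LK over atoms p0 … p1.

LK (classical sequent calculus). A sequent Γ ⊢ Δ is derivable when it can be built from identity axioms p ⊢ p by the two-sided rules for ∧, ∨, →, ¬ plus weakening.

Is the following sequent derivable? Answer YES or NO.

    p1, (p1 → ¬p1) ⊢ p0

Derivation (root first):
[WR] p1, (p1 → ¬p1) ⊢ p0
  [→L] p1, (p1 → ¬p1) ⊢ 
    [Ax] p1 ⊢ p1
    [¬L] p1, p1, ¬p1 ⊢ 
      [WL] p1, p1 ⊢ p1
        [Ax] p1 ⊢ p1

Result: YES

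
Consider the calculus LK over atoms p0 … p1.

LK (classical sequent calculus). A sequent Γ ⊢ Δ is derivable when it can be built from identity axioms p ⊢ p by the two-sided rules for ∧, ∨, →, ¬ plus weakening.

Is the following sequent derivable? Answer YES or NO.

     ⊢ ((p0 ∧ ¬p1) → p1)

Search for a countermodel by truth-table:
  v=00: Γ:[] Δ:[((p0 ∧ ¬p1) → p1)=T] refutes=False
  v=01: Γ:[] Δ:[((p0 ∧ ¬p1) → p1)=T] refutes=False
  v=10: Γ:[] Δ:[((p0 ∧ ¬p1) → p1)=F] refutes=True  ← countermodel

Result: NO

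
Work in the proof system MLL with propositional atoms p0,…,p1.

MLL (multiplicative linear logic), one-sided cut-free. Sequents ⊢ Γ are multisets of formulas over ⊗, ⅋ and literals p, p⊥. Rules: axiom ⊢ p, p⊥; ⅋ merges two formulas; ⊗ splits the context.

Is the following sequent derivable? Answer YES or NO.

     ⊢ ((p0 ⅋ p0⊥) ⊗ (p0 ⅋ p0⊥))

Derivation trace:
[⊗]  ⊢ ((p0 ⅋ p0⊥) ⊗ (p0 ⅋ p0⊥))
  [⅋]  ⊢ (p0 ⅋ p0⊥)
    [Ax]  ⊢ p0, p0⊥
  [⅋]  ⊢ (p0 ⅋ p0⊥)
    [Ax]  ⊢ p0, p0⊥

Result: YES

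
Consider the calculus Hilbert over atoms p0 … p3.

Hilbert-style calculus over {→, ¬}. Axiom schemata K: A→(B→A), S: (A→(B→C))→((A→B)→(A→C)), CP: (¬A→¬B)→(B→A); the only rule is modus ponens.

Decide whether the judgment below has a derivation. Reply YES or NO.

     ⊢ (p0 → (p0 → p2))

Truth-table refutation:
  v=0000: Γ:[] Δ:[(p0 → (p0 → p2))=T] refutes=False
  v=0001: Γ:[] Δ:[(p0 → (p0 → p2))=T] refutes=False
  v=0010: Γ:[] Δ:[(p0 → (p0 → p2))=T] refutes=False
  v=0011: Γ:[] Δ:[(p0 → (p0 → p2))=T] refutes=False
  v=0100: Γ:[] Δ:[(p0 → (p0 → p2))=T] refutes=False
  v=0101: Γ:[] Δ:[(p0 → (p0 → p2))=T] refutes=False
  v=0110: Γ:[] Δ:[(p0 → (p0 → p2))=T] refutes=False
  v=0111: Γ:[] Δ:[(p0 → (p0 → p2))=T] refutes=False
  v=1000: Γ:[] Δ:[(p0 → (p0 → p2))=F] refutes=True  ← countermodel

Result: NO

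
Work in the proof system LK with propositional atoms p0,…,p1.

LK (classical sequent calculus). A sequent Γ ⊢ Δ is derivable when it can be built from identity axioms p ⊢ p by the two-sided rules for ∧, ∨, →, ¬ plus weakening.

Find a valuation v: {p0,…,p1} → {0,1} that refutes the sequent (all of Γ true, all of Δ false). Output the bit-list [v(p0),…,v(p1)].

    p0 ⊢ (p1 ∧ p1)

Truth-table refutation:
  v=00: Γ:[p0=F] Δ:[(p1 ∧ p1)=F] refutes=False
  v=01: Γ:[p0=F] Δ:[(p1 ∧ p1)=T] refutes=False
  v=10: Γ:[p0=T] Δ:[(p1 ∧ p1)=F] refutes=True  ← countermodel

Result: [1, 0]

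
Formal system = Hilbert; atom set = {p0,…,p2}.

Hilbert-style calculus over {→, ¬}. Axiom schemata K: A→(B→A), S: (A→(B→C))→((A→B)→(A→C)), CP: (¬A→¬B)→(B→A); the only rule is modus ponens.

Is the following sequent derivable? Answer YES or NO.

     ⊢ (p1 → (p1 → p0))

Search for a countermodel by truth-table:
  v=000: Γ:[] Δ:[(p1 → (p1 → p0))=T] refutes=False
  v=001: Γ:[] Δ:[(p1 → (p1 → p0))=T] refutes=False
  v=010: Γ:[] Δ:[(p1 → (p1 → p0))=F] refutes=True  ← countermodel

Result: NO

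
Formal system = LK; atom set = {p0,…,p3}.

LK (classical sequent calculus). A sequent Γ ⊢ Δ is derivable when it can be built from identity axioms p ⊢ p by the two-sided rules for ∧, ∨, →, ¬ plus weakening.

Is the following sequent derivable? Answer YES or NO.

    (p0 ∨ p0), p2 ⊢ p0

Proof tree:
[WL] (p0 ∨ p0), p2 ⊢ p0
  [∨L] (p0 ∨ p0) ⊢ p0
    [Ax] p0 ⊢ p0
    [Ax] p0 ⊢ p0

Result: YES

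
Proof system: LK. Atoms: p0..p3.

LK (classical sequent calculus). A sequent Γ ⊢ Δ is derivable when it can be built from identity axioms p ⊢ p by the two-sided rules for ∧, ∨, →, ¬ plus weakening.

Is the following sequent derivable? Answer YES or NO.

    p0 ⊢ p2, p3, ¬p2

Derivation trace:
[¬R] p0 ⊢ p2, p3, ¬p2
  [WL] p2, p0 ⊢ p2, p3
    [WR] p2 ⊢ p2, p3
      [Ax] p2 ⊢ p2

Result: YES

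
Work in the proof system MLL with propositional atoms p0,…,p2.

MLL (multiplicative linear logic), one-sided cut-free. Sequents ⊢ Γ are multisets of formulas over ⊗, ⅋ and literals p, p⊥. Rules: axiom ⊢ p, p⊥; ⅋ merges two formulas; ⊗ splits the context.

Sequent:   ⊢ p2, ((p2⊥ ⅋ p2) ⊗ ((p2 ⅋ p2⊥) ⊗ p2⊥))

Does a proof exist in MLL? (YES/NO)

Derivation (root first):
[⊗]  ⊢ p2, ((p2⊥ ⅋ p2) ⊗ ((p2 ⅋ p2⊥) ⊗ p2⊥))
  [⅋]  ⊢ (p2⊥ ⅋ p2)
    [Ax]  ⊢ p2, p2⊥
  [⊗]  ⊢ p2, ((p2 ⅋ p2⊥) ⊗ p2⊥)
    [⅋]  ⊢ (p2 ⅋ p2⊥)
      [Ax]  ⊢ p2, p2⊥
    [Ax]  ⊢ p2, p2⊥

Result: YES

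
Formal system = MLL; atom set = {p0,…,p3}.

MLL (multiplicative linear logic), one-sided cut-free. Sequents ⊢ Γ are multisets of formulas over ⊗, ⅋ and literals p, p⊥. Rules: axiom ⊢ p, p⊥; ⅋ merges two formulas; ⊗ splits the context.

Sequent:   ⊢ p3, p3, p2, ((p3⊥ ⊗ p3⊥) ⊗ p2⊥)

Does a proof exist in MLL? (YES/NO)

Proof tree:
[⊗]  ⊢ p3, p3, p2, ((p3⊥ ⊗ p3⊥) ⊗ p2⊥)
  [⊗]  ⊢ p3, p3, (p3⊥ ⊗ p3⊥)
    [Ax]  ⊢ p3, p3⊥
    [Ax]  ⊢ p3, p3⊥
  [Ax]  ⊢ p2, p2⊥

Result: YES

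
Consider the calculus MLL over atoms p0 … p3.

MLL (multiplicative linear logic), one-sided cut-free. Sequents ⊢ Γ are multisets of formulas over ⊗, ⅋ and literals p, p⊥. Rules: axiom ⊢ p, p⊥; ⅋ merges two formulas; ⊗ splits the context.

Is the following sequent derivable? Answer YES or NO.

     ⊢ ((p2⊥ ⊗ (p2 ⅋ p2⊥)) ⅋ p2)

Proof tree:
[⅋]  ⊢ ((p2⊥ ⊗ (p2 ⅋ p2⊥)) ⅋ p2)
  [⊗]  ⊢ p2, (p2⊥ ⊗ (p2 ⅋ p2⊥))
    [Ax]  ⊢ p2, p2⊥
    [⅋]  ⊢ (p2 ⅋ p2⊥)
      [Ax]  ⊢ p2, p2⊥

Result: YES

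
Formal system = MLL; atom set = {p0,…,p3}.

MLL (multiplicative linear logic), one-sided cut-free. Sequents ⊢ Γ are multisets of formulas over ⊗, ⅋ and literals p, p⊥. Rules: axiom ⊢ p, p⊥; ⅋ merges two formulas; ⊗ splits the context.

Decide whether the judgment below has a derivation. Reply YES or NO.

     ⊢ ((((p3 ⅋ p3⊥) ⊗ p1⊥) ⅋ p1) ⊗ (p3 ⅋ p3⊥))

Derivation (root first):
[⊗]  ⊢ ((((p3 ⅋ p3⊥) ⊗ p1⊥) ⅋ p1) ⊗ (p3 ⅋ p3⊥))
  [⅋]  ⊢ (((p3 ⅋ p3⊥) ⊗ p1⊥) ⅋ p1)
    [⊗]  ⊢ p1, ((p3 ⅋ p3⊥) ⊗ p1⊥)
      [⅋]  ⊢ (p3 ⅋ p3⊥)
        [Ax]  ⊢ p3, p3⊥
      [Ax]  ⊢ p1, p1⊥
  [⅋]  ⊢ (p3 ⅋ p3⊥)
    [Ax]  ⊢ p3, p3⊥

Result: YES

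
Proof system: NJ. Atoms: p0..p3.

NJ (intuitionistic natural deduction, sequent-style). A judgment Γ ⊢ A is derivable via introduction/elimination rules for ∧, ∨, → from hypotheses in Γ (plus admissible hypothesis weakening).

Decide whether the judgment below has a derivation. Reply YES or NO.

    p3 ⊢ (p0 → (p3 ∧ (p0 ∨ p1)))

Proof tree:
[→I] p3 ⊢ (p0 → (p3 ∧ (p0 ∨ p1)))
  [∧I] p3, p0 ⊢ (p3 ∧ (p0 ∨ p1))
    [Ax] p3 ⊢ p3
    [∨I₁] p0 ⊢ (p0 ∨ p1)
      [Ax] p0 ⊢ p0

Result: YES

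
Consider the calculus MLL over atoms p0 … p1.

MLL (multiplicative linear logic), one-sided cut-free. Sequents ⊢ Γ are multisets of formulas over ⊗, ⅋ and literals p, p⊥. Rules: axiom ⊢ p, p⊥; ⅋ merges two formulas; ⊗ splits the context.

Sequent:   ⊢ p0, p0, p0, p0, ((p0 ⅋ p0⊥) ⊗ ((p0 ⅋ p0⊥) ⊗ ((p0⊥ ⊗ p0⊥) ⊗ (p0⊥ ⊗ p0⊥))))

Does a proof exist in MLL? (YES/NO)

Derivation trace:
[⊗]  ⊢ p0, p0, p0, p0, ((p0 ⅋ p0⊥) ⊗ ((p0 ⅋ p0⊥) ⊗ ((p0⊥ ⊗ p0⊥) ⊗ (p0⊥ ⊗ p0⊥))))
  [⅋]  ⊢ (p0 ⅋ p0⊥)
    [Ax]  ⊢ p0, p0⊥
  [⊗]  ⊢ p0, p0, p0, p0, ((p0 ⅋ p0⊥) ⊗ ((p0⊥ ⊗ p0⊥) ⊗ (p0⊥ ⊗ p0⊥)))
    [⅋]  ⊢ (p0 ⅋ p0⊥)
      [Ax]  ⊢ p0, p0⊥
    [⊗]  ⊢ p0, p0, p0, p0, ((p0⊥ ⊗ p0⊥) ⊗ (p0⊥ ⊗ p0⊥))
      [⊗]  ⊢ p0, p0, (p0⊥ ⊗ p0⊥)
        [Ax]  ⊢ p0, p0⊥
        [Ax]  ⊢ p0, p0⊥
      [⊗]  ⊢ p0, p0, (p0⊥ ⊗ p0⊥)
        [Ax]  ⊢ p0, p0⊥
        [Ax]  ⊢ p0, p0⊥

Result: YES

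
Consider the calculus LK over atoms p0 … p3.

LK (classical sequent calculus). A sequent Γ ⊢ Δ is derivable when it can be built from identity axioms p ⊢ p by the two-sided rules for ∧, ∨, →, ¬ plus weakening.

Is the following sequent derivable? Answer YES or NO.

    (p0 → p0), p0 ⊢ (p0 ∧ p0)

Derivation (root first):
[∧R] (p0 → p0), p0 ⊢ (p0 ∧ p0)
  [→L] p0, (p0 → p0) ⊢ p0
    [Ax] p0 ⊢ p0
    [Ax] p0 ⊢ p0
  [→L] p0, (p0 → p0) ⊢ p0
    [Ax] p0 ⊢ p0
    [Ax] p0 ⊢ p0

Result: YES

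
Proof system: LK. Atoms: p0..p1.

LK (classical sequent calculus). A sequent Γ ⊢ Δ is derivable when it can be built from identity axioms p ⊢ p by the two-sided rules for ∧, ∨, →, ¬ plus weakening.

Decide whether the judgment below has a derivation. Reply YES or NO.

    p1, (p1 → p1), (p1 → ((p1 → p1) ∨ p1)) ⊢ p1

Derivation (root first):
[→L] p1, (p1 → p1), (p1 → ((p1 → p1) ∨ p1)) ⊢ p1
  [→L] p1, (p1 → p1) ⊢ p1
    [Ax] p1 ⊢ p1
    [Ax] p1 ⊢ p1
  [WR] p1, ((p1 → p1) ∨ p1) ⊢ p1, p1
    [∨L] p1, ((p1 → p1) ∨ p1) ⊢ p1
      [→L] p1, (p1 → p1) ⊢ p1
        [Ax] p1 ⊢ p1
        [Ax] p1 ⊢ p1
      [Ax] p1 ⊢ p1

Result: YES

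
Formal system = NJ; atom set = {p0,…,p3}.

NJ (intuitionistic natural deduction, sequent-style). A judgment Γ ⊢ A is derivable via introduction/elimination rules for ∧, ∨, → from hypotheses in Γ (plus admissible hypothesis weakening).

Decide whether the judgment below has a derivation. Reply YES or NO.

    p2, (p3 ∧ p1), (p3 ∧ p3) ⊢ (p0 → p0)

Proof tree:
[→I] p2, (p3 ∧ p1), (p3 ∧ p3) ⊢ (p0 → p0)
  [Wk] p0, p2, (p3 ∧ p1), (p3 ∧ p3) ⊢ p0
    [Wk] p0, p2, (p3 ∧ p1) ⊢ p0
      [Wk] p0, p2 ⊢ p0
        [Ax] p0 ⊢ p0

Result: YES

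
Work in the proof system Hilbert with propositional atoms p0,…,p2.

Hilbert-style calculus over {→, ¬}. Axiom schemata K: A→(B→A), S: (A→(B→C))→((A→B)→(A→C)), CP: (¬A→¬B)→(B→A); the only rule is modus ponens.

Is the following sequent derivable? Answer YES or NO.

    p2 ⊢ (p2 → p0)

Truth-table refutation:
  v=000: Γ:[p2=F] Δ:[(p2 → p0)=T] refutes=False
  v=001: Γ:[p2=T] Δ:[(p2 → p0)=F] refutes=True  ← countermodel

Result: NO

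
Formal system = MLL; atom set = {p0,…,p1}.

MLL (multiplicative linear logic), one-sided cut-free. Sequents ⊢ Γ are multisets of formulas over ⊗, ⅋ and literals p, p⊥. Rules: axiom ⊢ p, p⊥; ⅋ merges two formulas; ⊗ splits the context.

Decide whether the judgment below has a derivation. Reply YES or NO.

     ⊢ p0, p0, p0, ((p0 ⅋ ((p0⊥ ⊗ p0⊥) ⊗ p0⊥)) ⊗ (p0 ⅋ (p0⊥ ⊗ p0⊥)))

Derivation trace:
[⊗]  ⊢ p0, p0, p0, ((p0 ⅋ ((p0⊥ ⊗ p0⊥) ⊗ p0⊥)) ⊗ (p0 ⅋ (p0⊥ ⊗ p0⊥)))
  [⅋]  ⊢ p0, p0, (p0 ⅋ ((p0⊥ ⊗ p0⊥) ⊗ p0⊥))
    [⊗]  ⊢ p0, p0, p0, ((p0⊥ ⊗ p0⊥) ⊗ p0⊥)
      [⊗]  ⊢ p0, p0, (p0⊥ ⊗ p0⊥)
        [Ax]  ⊢ p0, p0⊥
        [Ax]  ⊢ p0, p0⊥
      [Ax]  ⊢ p0, p0⊥
  [⅋]  ⊢ p0, (p0 ⅋ (p0⊥ ⊗ p0⊥))
    [⊗]  ⊢ p0, p0, (p0⊥ ⊗ p0⊥)
      [Ax]  ⊢ p0, p0⊥
      [Ax]  ⊢ p0, p0⊥

Result: YES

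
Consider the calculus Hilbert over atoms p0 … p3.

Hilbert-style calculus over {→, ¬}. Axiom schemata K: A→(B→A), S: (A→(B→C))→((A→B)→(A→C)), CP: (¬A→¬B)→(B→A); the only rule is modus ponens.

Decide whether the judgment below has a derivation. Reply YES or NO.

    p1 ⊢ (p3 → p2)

Enumerate valuations to refute Γ ⊢ Δ:
  v=0000: Γ:[p1=F] Δ:[(p3 → p2)=T] refutes=False
  v=0001: Γ:[p1=F] Δ:[(p3 → p2)=F] refutes=False
  v=0010: Γ:[p1=F] Δ:[(p3 → p2)=T] refutes=False
  v=0011: Γ:[p1=F] Δ:[(p3 → p2)=T] refutes=False
  v=0100: Γ:[p1=T] Δ:[(p3 → p2)=T] refutes=False
  v=0101: Γ:[p1=T] Δ:[(p3 → p2)=F] refutes=True  ← countermodel

Result: NO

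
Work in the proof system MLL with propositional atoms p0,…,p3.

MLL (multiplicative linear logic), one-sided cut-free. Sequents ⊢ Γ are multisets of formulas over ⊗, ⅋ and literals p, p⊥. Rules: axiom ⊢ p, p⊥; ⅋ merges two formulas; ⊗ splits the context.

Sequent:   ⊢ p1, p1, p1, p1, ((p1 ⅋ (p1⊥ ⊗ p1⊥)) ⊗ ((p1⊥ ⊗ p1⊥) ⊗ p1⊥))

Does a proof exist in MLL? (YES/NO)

Derivation trace:
[⊗]  ⊢ p1, p1, p1, p1, ((p1 ⅋ (p1⊥ ⊗ p1⊥)) ⊗ ((p1⊥ ⊗ p1⊥) ⊗ p1⊥))
  [⅋]  ⊢ p1, (p1 ⅋ (p1⊥ ⊗ p1⊥))
    [⊗]  ⊢ p1, p1, (p1⊥ ⊗ p1⊥)
      [Ax]  ⊢ p1, p1⊥
      [Ax]  ⊢ p1, p1⊥
  [⊗]  ⊢ p1, p1, p1, ((p1⊥ ⊗ p1⊥) ⊗ p1⊥)
    [⊗]  ⊢ p1, p1, (p1⊥ ⊗ p1⊥)
      [Ax]  ⊢ p1, p1⊥
      [Ax]  ⊢ p1, p1⊥
    [Ax]  ⊢ p1, p1⊥

Result: YES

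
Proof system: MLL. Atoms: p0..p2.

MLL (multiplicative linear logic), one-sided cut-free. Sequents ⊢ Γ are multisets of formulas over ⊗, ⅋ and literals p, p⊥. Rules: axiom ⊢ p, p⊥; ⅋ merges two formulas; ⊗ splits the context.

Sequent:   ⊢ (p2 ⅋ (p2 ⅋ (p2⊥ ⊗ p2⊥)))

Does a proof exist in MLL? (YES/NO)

Proof tree:
[⅋]  ⊢ (p2 ⅋ (p2 ⅋ (p2⊥ ⊗ p2⊥)))
  [⅋]  ⊢ p2, (p2 ⅋ (p2⊥ ⊗ p2⊥))
    [⊗]  ⊢ p2, p2, (p2⊥ ⊗ p2⊥)
      [Ax]  ⊢ p2, p2⊥
      [Ax]  ⊢ p2, p2⊥

Result: YES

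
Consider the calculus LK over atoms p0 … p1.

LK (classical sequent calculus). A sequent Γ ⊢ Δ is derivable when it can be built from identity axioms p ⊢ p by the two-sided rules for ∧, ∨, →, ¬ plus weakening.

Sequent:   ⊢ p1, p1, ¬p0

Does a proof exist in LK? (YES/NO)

Enumerate valuations to refute Γ ⊢ Δ:
  v=00: Γ:[] Δ:[p1=F, p1=F, ¬p0=T] refutes=False
  v=01: Γ:[] Δ:[p1=T, p1=T, ¬p0=T] refutes=False
  v=10: Γ:[] Δ:[p1=F, p1=F, ¬p0=F] refutes=True  ← countermodel

Result: NO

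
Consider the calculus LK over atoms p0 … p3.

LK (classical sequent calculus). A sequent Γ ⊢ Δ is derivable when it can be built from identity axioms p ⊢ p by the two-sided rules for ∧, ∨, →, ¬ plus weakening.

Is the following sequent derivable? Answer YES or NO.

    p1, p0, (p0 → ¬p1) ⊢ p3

Proof tree:
[WR] p1, p0, (p0 → ¬p1) ⊢ p3
  [→L] p1, p0, (p0 → ¬p1) ⊢ 
    [Ax] p0 ⊢ p0
    [¬L] p1, ¬p1 ⊢ 
      [Ax] p1 ⊢ p1

Result: YES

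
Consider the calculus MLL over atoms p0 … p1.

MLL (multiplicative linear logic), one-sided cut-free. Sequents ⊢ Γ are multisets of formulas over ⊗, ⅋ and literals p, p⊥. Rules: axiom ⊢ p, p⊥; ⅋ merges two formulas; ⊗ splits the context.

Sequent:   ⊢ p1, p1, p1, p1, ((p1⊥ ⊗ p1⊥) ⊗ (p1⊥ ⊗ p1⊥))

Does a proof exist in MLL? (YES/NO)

Derivation (root first):
[⊗]  ⊢ p1, p1, p1, p1, ((p1⊥ ⊗ p1⊥) ⊗ (p1⊥ ⊗ p1⊥))
  [⊗]  ⊢ p1, p1, (p1⊥ ⊗ p1⊥)
    [Ax]  ⊢ p1, p1⊥
    [Ax]  ⊢ p1, p1⊥
  [⊗]  ⊢ p1, p1, (p1⊥ ⊗ p1⊥)
    [Ax]  ⊢ p1, p1⊥
    [Ax]  ⊢ p1, p1⊥

Result: YES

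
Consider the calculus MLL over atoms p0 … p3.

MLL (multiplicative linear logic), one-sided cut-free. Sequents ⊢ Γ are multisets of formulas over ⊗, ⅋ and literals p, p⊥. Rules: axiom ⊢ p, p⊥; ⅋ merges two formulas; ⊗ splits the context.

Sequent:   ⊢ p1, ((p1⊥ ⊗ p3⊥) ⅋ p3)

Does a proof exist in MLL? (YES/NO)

Derivation trace:
[⅋]  ⊢ p1, ((p1⊥ ⊗ p3⊥) ⅋ p3)
  [⊗]  ⊢ p1, p3, (p1⊥ ⊗ p3⊥)
    [Ax]  ⊢ p1, p1⊥
    [Ax]  ⊢ p3, p3⊥

Result: YES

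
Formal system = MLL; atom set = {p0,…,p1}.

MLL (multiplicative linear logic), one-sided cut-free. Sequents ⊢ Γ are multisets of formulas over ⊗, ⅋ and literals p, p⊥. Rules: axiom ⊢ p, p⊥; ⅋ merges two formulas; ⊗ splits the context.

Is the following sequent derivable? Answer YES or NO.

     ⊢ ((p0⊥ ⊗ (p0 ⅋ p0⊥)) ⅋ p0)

Proof tree:
[⅋]  ⊢ ((p0⊥ ⊗ (p0 ⅋ p0⊥)) ⅋ p0)
  [⊗]  ⊢ p0, (p0⊥ ⊗ (p0 ⅋ p0⊥))
    [Ax]  ⊢ p0, p0⊥
    [⅋]  ⊢ (p0 ⅋ p0⊥)
      [Ax]  ⊢ p0, p0⊥

Result: YES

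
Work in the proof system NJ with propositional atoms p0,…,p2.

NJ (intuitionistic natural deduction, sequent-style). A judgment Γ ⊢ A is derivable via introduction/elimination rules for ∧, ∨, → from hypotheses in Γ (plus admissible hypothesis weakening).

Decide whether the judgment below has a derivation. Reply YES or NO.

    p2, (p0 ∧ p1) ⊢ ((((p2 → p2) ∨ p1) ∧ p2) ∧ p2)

Derivation trace:
[∧I] p2, (p0 ∧ p1) ⊢ ((((p2 → p2) ∨ p1) ∧ p2) ∧ p2)
  [∧I] p2 ⊢ (((p2 → p2) ∨ p1) ∧ p2)
    [∨I₁]  ⊢ ((p2 → p2) ∨ p1)
      [→I]  ⊢ (p2 → p2)
        [Ax] p2 ⊢ p2
    [Ax] p2 ⊢ p2
  [Wk] p2, (p0 ∧ p1) ⊢ p2
    [Ax] p2 ⊢ p2

Result: YES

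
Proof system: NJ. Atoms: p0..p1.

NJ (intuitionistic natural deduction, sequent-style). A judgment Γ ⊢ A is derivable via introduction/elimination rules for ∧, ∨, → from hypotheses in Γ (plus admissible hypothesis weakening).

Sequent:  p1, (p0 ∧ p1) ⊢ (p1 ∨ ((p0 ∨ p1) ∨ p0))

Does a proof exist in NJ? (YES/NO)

Derivation (root first):
[Wk] p1, (p0 ∧ p1) ⊢ (p1 ∨ ((p0 ∨ p1) ∨ p0))
  [∨I₂] p1 ⊢ (p1 ∨ ((p0 ∨ p1) ∨ p0))
    [∨I₁] p1 ⊢ ((p0 ∨ p1) ∨ p0)
      [∨I₂] p1 ⊢ (p0 ∨ p1)
        [Ax] p1 ⊢ p1

Result: YES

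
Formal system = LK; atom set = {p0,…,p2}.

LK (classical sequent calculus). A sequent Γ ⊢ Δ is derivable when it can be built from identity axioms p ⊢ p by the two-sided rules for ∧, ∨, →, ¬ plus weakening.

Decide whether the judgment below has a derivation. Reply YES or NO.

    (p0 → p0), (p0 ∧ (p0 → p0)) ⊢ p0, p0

Proof tree:
[∧L] (p0 → p0), (p0 ∧ (p0 → p0)) ⊢ p0, p0
  [WR] (p0 → p0), p0, (p0 → p0) ⊢ p0, p0
    [→L] (p0 → p0), p0, (p0 → p0) ⊢ p0
      [→L] p0, (p0 → p0) ⊢ p0
        [Ax] p0 ⊢ p0
        [Ax] p0 ⊢ p0
      [Ax] p0 ⊢ p0

Result: YES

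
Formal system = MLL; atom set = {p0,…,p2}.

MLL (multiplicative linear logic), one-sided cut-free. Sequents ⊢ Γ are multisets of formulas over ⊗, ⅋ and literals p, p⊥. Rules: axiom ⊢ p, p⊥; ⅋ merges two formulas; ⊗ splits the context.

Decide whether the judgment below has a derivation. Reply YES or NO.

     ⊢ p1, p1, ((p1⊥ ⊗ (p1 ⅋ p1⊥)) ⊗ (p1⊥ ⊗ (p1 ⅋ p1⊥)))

Proof tree:
[⊗]  ⊢ p1, p1, ((p1⊥ ⊗ (p1 ⅋ p1⊥)) ⊗ (p1⊥ ⊗ (p1 ⅋ p1⊥)))
  [⊗]  ⊢ p1, (p1⊥ ⊗ (p1 ⅋ p1⊥))
    [Ax]  ⊢ p1, p1⊥
    [⅋]  ⊢ (p1 ⅋ p1⊥)
      [Ax]  ⊢ p1, p1⊥
  [⊗]  ⊢ p1, (p1⊥ ⊗ (p1 ⅋ p1⊥))
    [Ax]  ⊢ p1, p1⊥
    [⅋]  ⊢ (p1 ⅋ p1⊥)
      [Ax]  ⊢ p1, p1⊥

Result: YES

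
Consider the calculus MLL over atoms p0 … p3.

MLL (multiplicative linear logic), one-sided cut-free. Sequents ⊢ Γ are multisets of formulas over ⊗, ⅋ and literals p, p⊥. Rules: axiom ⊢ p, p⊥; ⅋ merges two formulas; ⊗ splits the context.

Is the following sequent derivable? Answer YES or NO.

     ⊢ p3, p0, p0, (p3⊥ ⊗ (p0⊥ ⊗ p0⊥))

Proof tree:
[⊗]  ⊢ p3, p0, p0, (p3⊥ ⊗ (p0⊥ ⊗ p0⊥))
  [Ax]  ⊢ p3, p3⊥
  [⊗]  ⊢ p0, p0, (p0⊥ ⊗ p0⊥)
    [Ax]  ⊢ p0, p0⊥
    [Ax]  ⊢ p0, p0⊥

Result: YES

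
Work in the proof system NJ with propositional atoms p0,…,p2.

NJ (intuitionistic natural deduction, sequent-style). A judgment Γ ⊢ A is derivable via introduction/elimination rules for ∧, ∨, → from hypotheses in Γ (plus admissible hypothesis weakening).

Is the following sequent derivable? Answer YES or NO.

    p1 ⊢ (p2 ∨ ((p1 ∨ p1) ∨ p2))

Derivation (root first):
[∨I₂] p1 ⊢ (p2 ∨ ((p1 ∨ p1) ∨ p2))
  [∨I₁] p1 ⊢ ((p1 ∨ p1) ∨ p2)
    [∨I₁] p1 ⊢ (p1 ∨ p1)
      [Ax] p1 ⊢ p1

Result: YES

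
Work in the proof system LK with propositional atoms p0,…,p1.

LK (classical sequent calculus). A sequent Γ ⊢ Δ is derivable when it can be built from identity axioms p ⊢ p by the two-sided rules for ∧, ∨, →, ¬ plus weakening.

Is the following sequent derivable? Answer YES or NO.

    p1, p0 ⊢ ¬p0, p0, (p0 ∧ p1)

Derivation (root first):
[∧R] p1, p0 ⊢ ¬p0, p0, (p0 ∧ p1)
  [WL] p0, p0, p1 ⊢ p0
    [WL] p0, p0 ⊢ p0
      [Ax] p0 ⊢ p0
  [WR] p0 ⊢ p0, ¬p0, p1
    [¬R] p0 ⊢ p0, ¬p0
      [WL] p0, p0 ⊢ p0
        [Ax] p0 ⊢ p0

Result: YES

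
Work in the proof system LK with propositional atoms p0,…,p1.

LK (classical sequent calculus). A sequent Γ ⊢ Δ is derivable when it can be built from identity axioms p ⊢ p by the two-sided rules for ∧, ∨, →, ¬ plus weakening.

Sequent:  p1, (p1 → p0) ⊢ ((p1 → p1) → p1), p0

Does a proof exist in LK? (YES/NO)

Proof tree:
[→L] p1, (p1 → p0) ⊢ ((p1 → p1) → p1), p0
  [WR] p1 ⊢ ((p1 → p1) → p1), p1
    [→R] p1 ⊢ ((p1 → p1) → p1)
      [→L] p1, (p1 → p1) ⊢ p1
        [Ax] p1 ⊢ p1
        [Ax] p1 ⊢ p1
  [Ax] p0 ⊢ p0

Result: YES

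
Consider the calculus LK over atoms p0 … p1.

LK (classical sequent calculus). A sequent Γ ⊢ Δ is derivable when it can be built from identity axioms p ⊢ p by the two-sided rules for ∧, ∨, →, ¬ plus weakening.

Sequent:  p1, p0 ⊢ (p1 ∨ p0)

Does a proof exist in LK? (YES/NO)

Derivation (root first):
[∨R] p1, p0 ⊢ (p1 ∨ p0)
  [WR] p1, p0 ⊢ p1, p0
    [WL] p1, p0 ⊢ p1
      [Ax] p1 ⊢ p1

Result: YES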